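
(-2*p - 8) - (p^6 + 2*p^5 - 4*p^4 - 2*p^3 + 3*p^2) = -p^6 - 2*p^5 + 4*p^4 + 2*p^3 - 3*p^2 - 2*p - 8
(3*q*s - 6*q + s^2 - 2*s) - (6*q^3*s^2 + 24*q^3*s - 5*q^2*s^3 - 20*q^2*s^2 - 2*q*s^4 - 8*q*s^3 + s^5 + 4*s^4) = -6*q^3*s^2 - 24*q^3*s + 5*q^2*s^3 + 20*q^2*s^2 + 2*q*s^4 + 8*q*s^3 + 3*q*s - 6*q - s^5 - 4*s^4 + s^2 - 2*s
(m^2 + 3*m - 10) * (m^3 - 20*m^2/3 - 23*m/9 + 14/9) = m^5 - 11*m^4/3 - 293*m^3/9 + 545*m^2/9 + 272*m/9 - 140/9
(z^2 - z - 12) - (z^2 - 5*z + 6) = 4*z - 18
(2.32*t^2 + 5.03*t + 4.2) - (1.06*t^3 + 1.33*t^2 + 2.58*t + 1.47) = -1.06*t^3 + 0.99*t^2 + 2.45*t + 2.73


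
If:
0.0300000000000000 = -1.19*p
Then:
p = -0.03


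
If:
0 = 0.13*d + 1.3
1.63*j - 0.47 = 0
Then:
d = -10.00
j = 0.29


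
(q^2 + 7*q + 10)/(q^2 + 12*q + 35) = (q + 2)/(q + 7)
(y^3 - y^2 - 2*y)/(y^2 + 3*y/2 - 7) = 2*y*(y + 1)/(2*y + 7)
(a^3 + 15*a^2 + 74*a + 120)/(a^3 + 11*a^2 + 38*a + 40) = (a + 6)/(a + 2)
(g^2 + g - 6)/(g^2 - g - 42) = (-g^2 - g + 6)/(-g^2 + g + 42)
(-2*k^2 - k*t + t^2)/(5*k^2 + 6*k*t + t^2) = (-2*k + t)/(5*k + t)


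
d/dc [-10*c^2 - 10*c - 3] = -20*c - 10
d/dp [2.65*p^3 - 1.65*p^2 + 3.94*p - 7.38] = 7.95*p^2 - 3.3*p + 3.94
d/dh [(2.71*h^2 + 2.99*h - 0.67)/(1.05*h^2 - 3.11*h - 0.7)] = (-11.5676*h^2 - 2.387*h - 4.1767)/(1.1025*h^4 - 6.531*h^3 + 8.2021*h^2 + 4.354*h + 0.49)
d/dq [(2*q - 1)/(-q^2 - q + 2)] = (-2*q^2 - 2*q + (2*q - 1)*(2*q + 1) + 4)/(q^2 + q - 2)^2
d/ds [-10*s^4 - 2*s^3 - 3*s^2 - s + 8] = -40*s^3 - 6*s^2 - 6*s - 1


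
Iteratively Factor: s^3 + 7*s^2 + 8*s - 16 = (s + 4)*(s^2 + 3*s - 4) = (s + 4)^2*(s - 1)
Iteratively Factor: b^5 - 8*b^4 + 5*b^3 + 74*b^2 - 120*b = (b - 4)*(b^4 - 4*b^3 - 11*b^2 + 30*b) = (b - 4)*(b - 2)*(b^3 - 2*b^2 - 15*b) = b*(b - 4)*(b - 2)*(b^2 - 2*b - 15) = b*(b - 4)*(b - 2)*(b + 3)*(b - 5)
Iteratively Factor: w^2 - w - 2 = (w + 1)*(w - 2)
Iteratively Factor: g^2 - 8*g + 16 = (g - 4)*(g - 4)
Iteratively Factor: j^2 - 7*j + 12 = (j - 3)*(j - 4)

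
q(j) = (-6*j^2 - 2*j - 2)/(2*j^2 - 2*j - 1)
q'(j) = (2 - 4*j)*(-6*j^2 - 2*j - 2)/(2*j^2 - 2*j - 1)^2 + (-12*j - 2)/(2*j^2 - 2*j - 1) = 2*(8*j^2 + 10*j - 1)/(4*j^4 - 8*j^3 + 4*j + 1)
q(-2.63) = -2.11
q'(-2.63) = 0.17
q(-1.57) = -1.93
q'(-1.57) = 0.12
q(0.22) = 2.03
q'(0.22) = 1.76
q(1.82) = -12.85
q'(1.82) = 22.19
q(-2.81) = -2.14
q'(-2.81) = 0.16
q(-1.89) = -1.98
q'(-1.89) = 0.18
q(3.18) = -5.37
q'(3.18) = 1.35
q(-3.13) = -2.19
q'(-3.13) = 0.15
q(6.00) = -3.90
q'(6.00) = 0.20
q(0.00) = 2.00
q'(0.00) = -2.00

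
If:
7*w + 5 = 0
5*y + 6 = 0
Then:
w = -5/7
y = -6/5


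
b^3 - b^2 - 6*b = b*(b - 3)*(b + 2)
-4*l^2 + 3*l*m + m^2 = (-l + m)*(4*l + m)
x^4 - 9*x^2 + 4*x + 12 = (x - 2)^2*(x + 1)*(x + 3)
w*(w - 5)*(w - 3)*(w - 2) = w^4 - 10*w^3 + 31*w^2 - 30*w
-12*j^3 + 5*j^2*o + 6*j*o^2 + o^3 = (-j + o)*(3*j + o)*(4*j + o)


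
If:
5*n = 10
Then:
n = 2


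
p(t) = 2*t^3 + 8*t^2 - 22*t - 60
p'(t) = 6*t^2 + 16*t - 22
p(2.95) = -3.94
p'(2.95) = 77.42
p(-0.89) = -35.49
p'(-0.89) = -31.49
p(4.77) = 234.15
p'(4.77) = 190.84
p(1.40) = -69.63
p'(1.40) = 12.16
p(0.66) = -70.46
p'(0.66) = -8.83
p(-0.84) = -37.06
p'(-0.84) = -31.21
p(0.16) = -63.31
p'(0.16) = -19.29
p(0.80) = -71.46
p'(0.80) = -5.36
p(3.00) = 0.00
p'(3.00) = 80.00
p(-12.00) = -2100.00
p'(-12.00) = 650.00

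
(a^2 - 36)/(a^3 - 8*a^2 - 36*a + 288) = 1/(a - 8)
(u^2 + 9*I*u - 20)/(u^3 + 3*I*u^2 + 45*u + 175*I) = (u + 4*I)/(u^2 - 2*I*u + 35)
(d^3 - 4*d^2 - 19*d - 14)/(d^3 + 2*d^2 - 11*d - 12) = (d^2 - 5*d - 14)/(d^2 + d - 12)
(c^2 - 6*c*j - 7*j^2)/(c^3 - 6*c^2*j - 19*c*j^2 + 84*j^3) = (c + j)/(c^2 + c*j - 12*j^2)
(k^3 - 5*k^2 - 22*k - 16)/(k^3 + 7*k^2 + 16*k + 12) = (k^2 - 7*k - 8)/(k^2 + 5*k + 6)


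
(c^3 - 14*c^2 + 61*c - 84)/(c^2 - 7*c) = c - 7 + 12/c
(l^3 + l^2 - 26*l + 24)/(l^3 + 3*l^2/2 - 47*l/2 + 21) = 2*(l - 4)/(2*l - 7)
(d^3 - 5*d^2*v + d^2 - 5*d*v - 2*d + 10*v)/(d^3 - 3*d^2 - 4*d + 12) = (d^2 - 5*d*v - d + 5*v)/(d^2 - 5*d + 6)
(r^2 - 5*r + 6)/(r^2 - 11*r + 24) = (r - 2)/(r - 8)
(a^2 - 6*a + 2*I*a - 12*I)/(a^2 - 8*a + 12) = (a + 2*I)/(a - 2)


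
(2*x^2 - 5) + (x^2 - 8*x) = 3*x^2 - 8*x - 5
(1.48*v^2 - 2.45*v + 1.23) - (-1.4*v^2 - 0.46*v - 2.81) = 2.88*v^2 - 1.99*v + 4.04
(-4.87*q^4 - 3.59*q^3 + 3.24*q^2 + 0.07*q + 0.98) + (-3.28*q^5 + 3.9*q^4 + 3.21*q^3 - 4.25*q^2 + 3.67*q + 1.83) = -3.28*q^5 - 0.97*q^4 - 0.38*q^3 - 1.01*q^2 + 3.74*q + 2.81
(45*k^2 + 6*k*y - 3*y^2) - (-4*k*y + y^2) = 45*k^2 + 10*k*y - 4*y^2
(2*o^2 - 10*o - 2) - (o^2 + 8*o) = o^2 - 18*o - 2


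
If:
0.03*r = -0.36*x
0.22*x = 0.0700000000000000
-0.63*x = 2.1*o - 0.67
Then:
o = 0.22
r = -3.82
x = 0.32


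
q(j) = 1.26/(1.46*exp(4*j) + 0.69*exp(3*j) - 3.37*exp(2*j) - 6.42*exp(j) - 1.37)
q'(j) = 1.26*(-5.84*exp(4*j) - 2.07*exp(3*j) + 6.74*exp(2*j) + 6.42*exp(j))/(1.46*exp(4*j) + 0.69*exp(3*j) - 3.37*exp(2*j) - 6.42*exp(j) - 1.37)^2 = (-7.3584*exp(3*j) - 2.6082*exp(2*j) + 8.4924*exp(j) + 8.0892)*exp(j)/(-1.46*exp(4*j) - 0.69*exp(3*j) + 3.37*exp(2*j) + 6.42*exp(j) + 1.37)^2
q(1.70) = 0.00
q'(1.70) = -0.00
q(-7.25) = -0.92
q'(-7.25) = 0.00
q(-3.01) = -0.74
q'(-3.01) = 0.15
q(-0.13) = -0.15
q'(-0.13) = 0.11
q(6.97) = 0.00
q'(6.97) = -0.00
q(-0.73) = -0.25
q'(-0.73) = 0.20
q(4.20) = 0.00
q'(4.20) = -0.00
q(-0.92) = -0.29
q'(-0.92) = 0.22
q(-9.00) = -0.92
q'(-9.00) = 0.00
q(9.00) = 0.00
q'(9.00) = 0.00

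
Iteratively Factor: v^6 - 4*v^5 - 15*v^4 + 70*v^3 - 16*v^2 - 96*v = (v - 3)*(v^5 - v^4 - 18*v^3 + 16*v^2 + 32*v) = (v - 3)*(v + 4)*(v^4 - 5*v^3 + 2*v^2 + 8*v) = (v - 3)*(v + 1)*(v + 4)*(v^3 - 6*v^2 + 8*v) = v*(v - 3)*(v + 1)*(v + 4)*(v^2 - 6*v + 8) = v*(v - 4)*(v - 3)*(v + 1)*(v + 4)*(v - 2)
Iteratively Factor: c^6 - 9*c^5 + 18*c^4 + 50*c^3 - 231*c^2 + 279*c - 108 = (c - 1)*(c^5 - 8*c^4 + 10*c^3 + 60*c^2 - 171*c + 108) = (c - 3)*(c - 1)*(c^4 - 5*c^3 - 5*c^2 + 45*c - 36) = (c - 4)*(c - 3)*(c - 1)*(c^3 - c^2 - 9*c + 9) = (c - 4)*(c - 3)^2*(c - 1)*(c^2 + 2*c - 3) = (c - 4)*(c - 3)^2*(c - 1)^2*(c + 3)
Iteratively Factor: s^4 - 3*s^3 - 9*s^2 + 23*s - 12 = (s + 3)*(s^3 - 6*s^2 + 9*s - 4) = (s - 4)*(s + 3)*(s^2 - 2*s + 1) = (s - 4)*(s - 1)*(s + 3)*(s - 1)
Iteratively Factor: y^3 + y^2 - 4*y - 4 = (y + 1)*(y^2 - 4) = (y - 2)*(y + 1)*(y + 2)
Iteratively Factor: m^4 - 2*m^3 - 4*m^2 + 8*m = (m - 2)*(m^3 - 4*m) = (m - 2)*(m + 2)*(m^2 - 2*m) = m*(m - 2)*(m + 2)*(m - 2)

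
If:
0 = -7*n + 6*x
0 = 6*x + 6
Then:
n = -6/7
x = -1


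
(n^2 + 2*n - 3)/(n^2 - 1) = (n + 3)/(n + 1)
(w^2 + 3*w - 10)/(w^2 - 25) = (w - 2)/(w - 5)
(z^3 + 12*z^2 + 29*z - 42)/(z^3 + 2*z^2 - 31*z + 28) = (z + 6)/(z - 4)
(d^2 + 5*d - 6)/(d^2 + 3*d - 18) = (d - 1)/(d - 3)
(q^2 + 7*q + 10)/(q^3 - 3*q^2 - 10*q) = (q + 5)/(q*(q - 5))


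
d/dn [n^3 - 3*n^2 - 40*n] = 3*n^2 - 6*n - 40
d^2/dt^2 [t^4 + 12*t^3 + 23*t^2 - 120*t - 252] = 12*t^2 + 72*t + 46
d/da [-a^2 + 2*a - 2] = 2 - 2*a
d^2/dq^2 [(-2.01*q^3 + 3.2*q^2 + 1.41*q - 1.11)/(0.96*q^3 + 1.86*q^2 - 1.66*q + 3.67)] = (13.076352*q^6 - 11.42208*q^5 + 118.407168*q^4 - 139.17714*q^3 - 129.631212*q^2 - 176.156658*q + 112.417696)/(0.884736*q^9 + 5.142528*q^8 + 5.37408*q^7 - 1.202904*q^6 + 30.026232*q^5 + 18.375372*q^4 - 33.772816*q^3 + 105.495618*q^2 - 67.075122*q + 49.430863)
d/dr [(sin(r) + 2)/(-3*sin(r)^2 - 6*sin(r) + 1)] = (3*sin(r)^2 + 12*sin(r) + 13)*cos(r)/(3*sin(r)^2 + 6*sin(r) - 1)^2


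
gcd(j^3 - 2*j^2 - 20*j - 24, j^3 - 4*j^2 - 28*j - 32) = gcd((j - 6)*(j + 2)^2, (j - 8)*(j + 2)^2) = j^2 + 4*j + 4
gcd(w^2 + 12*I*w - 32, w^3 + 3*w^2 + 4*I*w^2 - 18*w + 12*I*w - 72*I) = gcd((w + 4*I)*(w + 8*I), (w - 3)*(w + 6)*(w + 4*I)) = w + 4*I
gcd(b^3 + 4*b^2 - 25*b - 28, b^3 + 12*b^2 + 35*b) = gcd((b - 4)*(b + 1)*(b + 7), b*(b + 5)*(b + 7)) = b + 7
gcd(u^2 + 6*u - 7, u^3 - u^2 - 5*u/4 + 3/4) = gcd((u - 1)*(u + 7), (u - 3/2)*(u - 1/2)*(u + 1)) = 1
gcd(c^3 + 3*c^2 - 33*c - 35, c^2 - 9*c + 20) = c - 5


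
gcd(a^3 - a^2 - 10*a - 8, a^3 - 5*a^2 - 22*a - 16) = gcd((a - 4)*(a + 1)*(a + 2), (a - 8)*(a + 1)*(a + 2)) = a^2 + 3*a + 2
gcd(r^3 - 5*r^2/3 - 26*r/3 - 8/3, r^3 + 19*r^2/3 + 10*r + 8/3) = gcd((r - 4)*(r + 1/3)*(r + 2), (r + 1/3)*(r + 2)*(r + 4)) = r^2 + 7*r/3 + 2/3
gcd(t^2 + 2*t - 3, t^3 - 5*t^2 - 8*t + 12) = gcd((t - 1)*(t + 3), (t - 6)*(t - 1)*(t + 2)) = t - 1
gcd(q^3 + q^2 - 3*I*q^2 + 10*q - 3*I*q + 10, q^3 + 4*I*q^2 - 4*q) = q + 2*I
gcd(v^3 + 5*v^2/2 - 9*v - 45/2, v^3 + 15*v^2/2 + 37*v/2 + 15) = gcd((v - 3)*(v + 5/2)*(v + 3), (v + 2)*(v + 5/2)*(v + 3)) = v^2 + 11*v/2 + 15/2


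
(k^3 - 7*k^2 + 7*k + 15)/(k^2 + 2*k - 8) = (k^3 - 7*k^2 + 7*k + 15)/(k^2 + 2*k - 8)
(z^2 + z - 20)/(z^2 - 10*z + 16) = (z^2 + z - 20)/(z^2 - 10*z + 16)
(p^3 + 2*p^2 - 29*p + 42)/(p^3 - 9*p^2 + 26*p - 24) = (p + 7)/(p - 4)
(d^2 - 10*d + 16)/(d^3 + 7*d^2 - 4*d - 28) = (d - 8)/(d^2 + 9*d + 14)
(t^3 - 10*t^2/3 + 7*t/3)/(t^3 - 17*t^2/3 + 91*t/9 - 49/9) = 3*t/(3*t - 7)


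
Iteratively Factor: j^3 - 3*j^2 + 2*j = (j - 1)*(j^2 - 2*j) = j*(j - 1)*(j - 2)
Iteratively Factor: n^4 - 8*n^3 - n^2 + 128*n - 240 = (n - 3)*(n^3 - 5*n^2 - 16*n + 80) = (n - 5)*(n - 3)*(n^2 - 16) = (n - 5)*(n - 4)*(n - 3)*(n + 4)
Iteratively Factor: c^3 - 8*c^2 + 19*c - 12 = (c - 1)*(c^2 - 7*c + 12) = (c - 3)*(c - 1)*(c - 4)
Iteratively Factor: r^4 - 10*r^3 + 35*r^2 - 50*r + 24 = (r - 1)*(r^3 - 9*r^2 + 26*r - 24) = (r - 3)*(r - 1)*(r^2 - 6*r + 8) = (r - 3)*(r - 2)*(r - 1)*(r - 4)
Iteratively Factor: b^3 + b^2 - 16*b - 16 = (b + 1)*(b^2 - 16) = (b - 4)*(b + 1)*(b + 4)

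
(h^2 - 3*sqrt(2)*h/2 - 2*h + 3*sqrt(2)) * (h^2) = h^4 - 3*sqrt(2)*h^3/2 - 2*h^3 + 3*sqrt(2)*h^2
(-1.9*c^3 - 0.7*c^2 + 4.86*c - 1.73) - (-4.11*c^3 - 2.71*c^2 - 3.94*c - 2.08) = 2.21*c^3 + 2.01*c^2 + 8.8*c + 0.35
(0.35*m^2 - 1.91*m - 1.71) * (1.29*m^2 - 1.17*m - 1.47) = 0.4515*m^4 - 2.8734*m^3 - 0.4857*m^2 + 4.8084*m + 2.5137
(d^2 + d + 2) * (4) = 4*d^2 + 4*d + 8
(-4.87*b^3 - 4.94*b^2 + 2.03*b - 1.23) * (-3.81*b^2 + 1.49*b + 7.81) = 18.5547*b^5 + 11.5651*b^4 - 53.1296*b^3 - 30.8704*b^2 + 14.0216*b - 9.6063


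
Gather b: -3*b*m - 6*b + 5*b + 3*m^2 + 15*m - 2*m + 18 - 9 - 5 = b*(-3*m - 1) + 3*m^2 + 13*m + 4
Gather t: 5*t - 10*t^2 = -10*t^2 + 5*t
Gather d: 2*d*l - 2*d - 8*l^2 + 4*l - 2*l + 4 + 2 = d*(2*l - 2) - 8*l^2 + 2*l + 6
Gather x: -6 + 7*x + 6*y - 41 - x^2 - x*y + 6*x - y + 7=-x^2 + x*(13 - y) + 5*y - 40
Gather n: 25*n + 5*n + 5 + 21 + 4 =30*n + 30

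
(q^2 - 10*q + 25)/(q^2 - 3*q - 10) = (q - 5)/(q + 2)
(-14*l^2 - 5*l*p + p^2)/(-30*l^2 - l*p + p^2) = (14*l^2 + 5*l*p - p^2)/(30*l^2 + l*p - p^2)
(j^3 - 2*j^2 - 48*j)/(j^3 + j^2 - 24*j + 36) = j*(j - 8)/(j^2 - 5*j + 6)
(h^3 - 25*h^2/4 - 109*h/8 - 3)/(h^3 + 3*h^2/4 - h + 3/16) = 2*(4*h^2 - 31*h - 8)/(8*h^2 - 6*h + 1)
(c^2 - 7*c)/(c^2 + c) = (c - 7)/(c + 1)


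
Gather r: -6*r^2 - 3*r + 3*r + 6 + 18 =24 - 6*r^2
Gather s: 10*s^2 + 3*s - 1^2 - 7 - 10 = 10*s^2 + 3*s - 18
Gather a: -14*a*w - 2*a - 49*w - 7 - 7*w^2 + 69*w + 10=a*(-14*w - 2) - 7*w^2 + 20*w + 3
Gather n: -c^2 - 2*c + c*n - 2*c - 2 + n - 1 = -c^2 - 4*c + n*(c + 1) - 3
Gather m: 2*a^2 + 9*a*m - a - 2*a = 2*a^2 + 9*a*m - 3*a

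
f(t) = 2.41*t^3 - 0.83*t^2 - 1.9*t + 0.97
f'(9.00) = 568.79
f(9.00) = 1673.53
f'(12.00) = 1019.30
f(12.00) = 4023.13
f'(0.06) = -1.97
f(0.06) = 0.85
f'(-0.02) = -1.86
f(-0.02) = 1.01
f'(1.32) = 8.51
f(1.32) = 2.56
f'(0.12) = -2.00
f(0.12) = 0.73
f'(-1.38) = 14.16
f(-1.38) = -4.32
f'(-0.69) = 2.69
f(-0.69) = 1.09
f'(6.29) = 273.71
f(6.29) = 555.93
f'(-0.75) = 3.41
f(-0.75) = 0.91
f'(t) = 7.23*t^2 - 1.66*t - 1.9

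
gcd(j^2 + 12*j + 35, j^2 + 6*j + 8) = 1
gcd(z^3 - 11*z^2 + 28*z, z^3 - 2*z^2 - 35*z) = z^2 - 7*z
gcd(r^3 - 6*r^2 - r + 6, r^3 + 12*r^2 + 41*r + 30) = r + 1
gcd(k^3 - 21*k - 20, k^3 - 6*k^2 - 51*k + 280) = k - 5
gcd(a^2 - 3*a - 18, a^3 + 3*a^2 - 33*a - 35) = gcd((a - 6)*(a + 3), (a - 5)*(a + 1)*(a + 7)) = 1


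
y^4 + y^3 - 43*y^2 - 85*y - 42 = (y - 7)*(y + 1)^2*(y + 6)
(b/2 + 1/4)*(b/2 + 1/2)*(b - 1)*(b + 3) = b^4/4 + 7*b^3/8 + b^2/8 - 7*b/8 - 3/8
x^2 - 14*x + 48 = (x - 8)*(x - 6)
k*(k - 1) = k^2 - k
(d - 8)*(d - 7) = d^2 - 15*d + 56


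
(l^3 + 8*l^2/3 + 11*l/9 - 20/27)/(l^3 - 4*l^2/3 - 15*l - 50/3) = (l^2 + l - 4/9)/(l^2 - 3*l - 10)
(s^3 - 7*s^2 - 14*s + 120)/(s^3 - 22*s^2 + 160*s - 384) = (s^2 - s - 20)/(s^2 - 16*s + 64)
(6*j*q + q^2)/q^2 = (6*j + q)/q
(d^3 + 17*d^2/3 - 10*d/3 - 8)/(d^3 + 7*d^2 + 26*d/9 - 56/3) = 3*(d + 1)/(3*d + 7)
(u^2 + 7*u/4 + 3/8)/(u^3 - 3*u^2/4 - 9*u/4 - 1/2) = (u + 3/2)/(u^2 - u - 2)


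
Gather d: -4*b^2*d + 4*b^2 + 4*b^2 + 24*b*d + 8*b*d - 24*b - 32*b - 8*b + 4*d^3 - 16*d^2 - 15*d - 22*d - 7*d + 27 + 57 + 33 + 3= 8*b^2 - 64*b + 4*d^3 - 16*d^2 + d*(-4*b^2 + 32*b - 44) + 120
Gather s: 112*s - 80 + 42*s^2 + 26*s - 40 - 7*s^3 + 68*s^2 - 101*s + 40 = -7*s^3 + 110*s^2 + 37*s - 80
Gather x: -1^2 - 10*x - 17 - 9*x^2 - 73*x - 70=-9*x^2 - 83*x - 88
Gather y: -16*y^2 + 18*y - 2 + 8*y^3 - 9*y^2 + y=8*y^3 - 25*y^2 + 19*y - 2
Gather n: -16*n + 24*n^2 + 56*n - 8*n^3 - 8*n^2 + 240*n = -8*n^3 + 16*n^2 + 280*n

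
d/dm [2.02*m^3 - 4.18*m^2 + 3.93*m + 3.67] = 6.06*m^2 - 8.36*m + 3.93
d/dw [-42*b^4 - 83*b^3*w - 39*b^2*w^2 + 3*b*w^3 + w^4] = -83*b^3 - 78*b^2*w + 9*b*w^2 + 4*w^3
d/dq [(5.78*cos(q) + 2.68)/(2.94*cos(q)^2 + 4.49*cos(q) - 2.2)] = (16.9932*cos(q)^2 + 15.7584*cos(q) + 24.7492)*sin(q)/(8.6436*cos(q)^4 + 26.4012*cos(q)^3 + 7.2241*cos(q)^2 - 19.756*cos(q) + 4.84)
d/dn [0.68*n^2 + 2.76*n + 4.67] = 1.36*n + 2.76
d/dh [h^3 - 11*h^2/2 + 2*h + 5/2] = 3*h^2 - 11*h + 2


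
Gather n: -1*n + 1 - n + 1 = 2 - 2*n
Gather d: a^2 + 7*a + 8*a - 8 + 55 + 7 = a^2 + 15*a + 54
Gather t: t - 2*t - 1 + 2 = 1 - t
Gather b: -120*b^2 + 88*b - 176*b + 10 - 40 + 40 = -120*b^2 - 88*b + 10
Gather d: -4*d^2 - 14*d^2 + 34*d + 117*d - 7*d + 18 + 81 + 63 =-18*d^2 + 144*d + 162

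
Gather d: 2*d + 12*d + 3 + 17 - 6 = 14*d + 14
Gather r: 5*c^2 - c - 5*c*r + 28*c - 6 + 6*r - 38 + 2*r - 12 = 5*c^2 + 27*c + r*(8 - 5*c) - 56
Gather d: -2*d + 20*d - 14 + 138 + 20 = 18*d + 144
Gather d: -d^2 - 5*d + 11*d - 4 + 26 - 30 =-d^2 + 6*d - 8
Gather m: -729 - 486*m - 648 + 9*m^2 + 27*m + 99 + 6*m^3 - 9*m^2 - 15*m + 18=6*m^3 - 474*m - 1260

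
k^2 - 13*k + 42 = (k - 7)*(k - 6)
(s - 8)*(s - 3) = s^2 - 11*s + 24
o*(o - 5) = o^2 - 5*o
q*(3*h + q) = 3*h*q + q^2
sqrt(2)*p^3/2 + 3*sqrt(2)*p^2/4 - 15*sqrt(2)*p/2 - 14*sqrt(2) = (p - 4)*(p + 7/2)*(sqrt(2)*p/2 + sqrt(2))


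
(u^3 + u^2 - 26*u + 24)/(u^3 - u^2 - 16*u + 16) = (u + 6)/(u + 4)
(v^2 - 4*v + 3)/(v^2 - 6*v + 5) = (v - 3)/(v - 5)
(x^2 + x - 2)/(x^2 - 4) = (x - 1)/(x - 2)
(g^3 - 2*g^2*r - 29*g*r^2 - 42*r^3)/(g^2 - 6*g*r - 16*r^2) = (-g^2 + 4*g*r + 21*r^2)/(-g + 8*r)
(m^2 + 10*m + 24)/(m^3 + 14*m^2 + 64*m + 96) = 1/(m + 4)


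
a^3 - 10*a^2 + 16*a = a*(a - 8)*(a - 2)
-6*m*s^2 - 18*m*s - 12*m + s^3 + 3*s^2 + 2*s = (-6*m + s)*(s + 1)*(s + 2)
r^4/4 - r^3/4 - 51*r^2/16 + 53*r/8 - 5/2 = (r/4 + 1)*(r - 5/2)*(r - 2)*(r - 1/2)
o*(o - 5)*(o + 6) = o^3 + o^2 - 30*o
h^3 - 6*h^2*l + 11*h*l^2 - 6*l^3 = (h - 3*l)*(h - 2*l)*(h - l)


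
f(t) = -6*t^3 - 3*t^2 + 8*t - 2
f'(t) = -18*t^2 - 6*t + 8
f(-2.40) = 44.46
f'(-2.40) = -81.28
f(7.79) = -2958.11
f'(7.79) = -1131.05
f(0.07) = -1.46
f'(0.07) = 7.49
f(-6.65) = 1576.61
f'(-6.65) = -748.10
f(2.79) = -133.34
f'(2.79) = -148.85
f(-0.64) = -6.78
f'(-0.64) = 4.47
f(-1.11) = -6.37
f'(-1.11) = -7.52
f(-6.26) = 1302.24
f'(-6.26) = -659.82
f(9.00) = -4547.00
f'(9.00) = -1504.00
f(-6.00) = 1138.00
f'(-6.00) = -604.00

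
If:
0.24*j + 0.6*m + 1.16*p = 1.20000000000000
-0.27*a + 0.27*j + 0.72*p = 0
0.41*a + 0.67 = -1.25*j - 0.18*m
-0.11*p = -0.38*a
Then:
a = 0.10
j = -0.81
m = 1.67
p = 0.34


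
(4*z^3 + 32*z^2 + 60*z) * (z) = 4*z^4 + 32*z^3 + 60*z^2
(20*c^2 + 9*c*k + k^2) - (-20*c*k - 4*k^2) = 20*c^2 + 29*c*k + 5*k^2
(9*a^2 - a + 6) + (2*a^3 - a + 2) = 2*a^3 + 9*a^2 - 2*a + 8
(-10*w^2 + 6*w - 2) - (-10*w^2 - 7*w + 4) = 13*w - 6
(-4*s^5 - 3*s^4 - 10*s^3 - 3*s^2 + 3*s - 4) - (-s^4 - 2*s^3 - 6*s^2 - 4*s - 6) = -4*s^5 - 2*s^4 - 8*s^3 + 3*s^2 + 7*s + 2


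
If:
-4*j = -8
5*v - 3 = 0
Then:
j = 2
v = 3/5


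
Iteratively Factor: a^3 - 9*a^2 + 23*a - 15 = (a - 3)*(a^2 - 6*a + 5) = (a - 3)*(a - 1)*(a - 5)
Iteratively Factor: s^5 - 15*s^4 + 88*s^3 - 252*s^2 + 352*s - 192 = (s - 2)*(s^4 - 13*s^3 + 62*s^2 - 128*s + 96) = (s - 4)*(s - 2)*(s^3 - 9*s^2 + 26*s - 24) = (s - 4)*(s - 3)*(s - 2)*(s^2 - 6*s + 8) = (s - 4)^2*(s - 3)*(s - 2)*(s - 2)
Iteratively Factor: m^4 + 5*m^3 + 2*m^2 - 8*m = (m + 4)*(m^3 + m^2 - 2*m) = (m + 2)*(m + 4)*(m^2 - m) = m*(m + 2)*(m + 4)*(m - 1)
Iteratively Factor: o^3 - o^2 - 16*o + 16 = (o - 1)*(o^2 - 16) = (o - 4)*(o - 1)*(o + 4)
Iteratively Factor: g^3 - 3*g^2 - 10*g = (g + 2)*(g^2 - 5*g) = g*(g + 2)*(g - 5)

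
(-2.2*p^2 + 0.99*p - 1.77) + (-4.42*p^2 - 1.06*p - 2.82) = -6.62*p^2 - 0.0700000000000001*p - 4.59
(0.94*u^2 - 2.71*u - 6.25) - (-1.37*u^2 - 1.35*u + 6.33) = 2.31*u^2 - 1.36*u - 12.58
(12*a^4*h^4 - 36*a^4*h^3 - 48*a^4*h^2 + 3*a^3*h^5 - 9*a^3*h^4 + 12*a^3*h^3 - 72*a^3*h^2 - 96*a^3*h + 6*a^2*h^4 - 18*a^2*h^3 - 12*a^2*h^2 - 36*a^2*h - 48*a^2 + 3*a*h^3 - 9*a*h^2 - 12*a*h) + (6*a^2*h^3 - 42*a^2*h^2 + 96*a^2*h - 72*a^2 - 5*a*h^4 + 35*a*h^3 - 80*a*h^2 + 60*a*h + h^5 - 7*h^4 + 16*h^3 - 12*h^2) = 12*a^4*h^4 - 36*a^4*h^3 - 48*a^4*h^2 + 3*a^3*h^5 - 9*a^3*h^4 + 12*a^3*h^3 - 72*a^3*h^2 - 96*a^3*h + 6*a^2*h^4 - 12*a^2*h^3 - 54*a^2*h^2 + 60*a^2*h - 120*a^2 - 5*a*h^4 + 38*a*h^3 - 89*a*h^2 + 48*a*h + h^5 - 7*h^4 + 16*h^3 - 12*h^2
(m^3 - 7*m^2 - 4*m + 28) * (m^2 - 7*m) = m^5 - 14*m^4 + 45*m^3 + 56*m^2 - 196*m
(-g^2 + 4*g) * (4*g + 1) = -4*g^3 + 15*g^2 + 4*g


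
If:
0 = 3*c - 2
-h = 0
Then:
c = 2/3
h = 0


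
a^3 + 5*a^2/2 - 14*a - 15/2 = (a - 3)*(a + 1/2)*(a + 5)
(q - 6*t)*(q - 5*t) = q^2 - 11*q*t + 30*t^2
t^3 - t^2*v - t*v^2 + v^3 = (-t + v)^2*(t + v)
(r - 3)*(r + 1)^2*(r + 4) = r^4 + 3*r^3 - 9*r^2 - 23*r - 12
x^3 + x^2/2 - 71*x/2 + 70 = (x - 4)*(x - 5/2)*(x + 7)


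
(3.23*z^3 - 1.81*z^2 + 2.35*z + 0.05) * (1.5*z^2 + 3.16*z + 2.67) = 4.845*z^5 + 7.4918*z^4 + 6.4295*z^3 + 2.6683*z^2 + 6.4325*z + 0.1335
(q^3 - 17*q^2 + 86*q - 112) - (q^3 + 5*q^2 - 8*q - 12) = -22*q^2 + 94*q - 100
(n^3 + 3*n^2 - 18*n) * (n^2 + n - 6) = n^5 + 4*n^4 - 21*n^3 - 36*n^2 + 108*n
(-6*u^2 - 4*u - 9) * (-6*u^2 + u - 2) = 36*u^4 + 18*u^3 + 62*u^2 - u + 18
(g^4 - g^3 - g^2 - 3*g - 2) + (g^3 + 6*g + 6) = g^4 - g^2 + 3*g + 4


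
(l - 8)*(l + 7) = l^2 - l - 56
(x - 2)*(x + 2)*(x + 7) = x^3 + 7*x^2 - 4*x - 28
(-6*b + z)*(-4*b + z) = 24*b^2 - 10*b*z + z^2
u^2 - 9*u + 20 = (u - 5)*(u - 4)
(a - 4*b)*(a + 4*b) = a^2 - 16*b^2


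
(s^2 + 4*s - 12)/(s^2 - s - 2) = (s + 6)/(s + 1)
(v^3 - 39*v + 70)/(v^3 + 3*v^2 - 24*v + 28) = (v - 5)/(v - 2)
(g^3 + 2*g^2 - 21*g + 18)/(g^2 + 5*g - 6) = g - 3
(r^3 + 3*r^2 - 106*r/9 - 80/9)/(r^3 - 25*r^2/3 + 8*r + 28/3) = (3*r^2 + 7*r - 40)/(3*(r^2 - 9*r + 14))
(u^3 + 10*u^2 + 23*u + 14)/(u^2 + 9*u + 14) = u + 1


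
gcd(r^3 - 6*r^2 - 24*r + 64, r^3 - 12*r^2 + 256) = r^2 - 4*r - 32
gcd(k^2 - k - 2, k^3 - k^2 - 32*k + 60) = k - 2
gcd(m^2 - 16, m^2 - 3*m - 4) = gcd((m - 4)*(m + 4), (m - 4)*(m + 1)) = m - 4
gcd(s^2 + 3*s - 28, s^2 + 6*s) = 1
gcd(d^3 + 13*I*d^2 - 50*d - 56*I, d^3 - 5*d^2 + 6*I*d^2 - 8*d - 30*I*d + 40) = d^2 + 6*I*d - 8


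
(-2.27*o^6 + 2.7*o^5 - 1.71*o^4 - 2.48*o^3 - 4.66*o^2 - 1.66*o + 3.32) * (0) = 0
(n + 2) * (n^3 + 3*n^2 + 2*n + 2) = n^4 + 5*n^3 + 8*n^2 + 6*n + 4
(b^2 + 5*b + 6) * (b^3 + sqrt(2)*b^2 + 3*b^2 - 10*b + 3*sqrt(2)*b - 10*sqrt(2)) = b^5 + sqrt(2)*b^4 + 8*b^4 + 11*b^3 + 8*sqrt(2)*b^3 - 32*b^2 + 11*sqrt(2)*b^2 - 60*b - 32*sqrt(2)*b - 60*sqrt(2)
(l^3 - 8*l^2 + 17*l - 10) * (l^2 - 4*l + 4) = l^5 - 12*l^4 + 53*l^3 - 110*l^2 + 108*l - 40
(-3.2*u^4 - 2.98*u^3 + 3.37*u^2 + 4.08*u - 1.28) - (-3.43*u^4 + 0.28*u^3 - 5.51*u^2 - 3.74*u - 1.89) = 0.23*u^4 - 3.26*u^3 + 8.88*u^2 + 7.82*u + 0.61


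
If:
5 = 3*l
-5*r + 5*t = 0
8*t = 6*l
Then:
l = 5/3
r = 5/4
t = 5/4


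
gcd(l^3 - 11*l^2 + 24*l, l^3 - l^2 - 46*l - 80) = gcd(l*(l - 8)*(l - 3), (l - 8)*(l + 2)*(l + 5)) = l - 8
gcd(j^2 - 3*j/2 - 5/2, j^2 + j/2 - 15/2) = j - 5/2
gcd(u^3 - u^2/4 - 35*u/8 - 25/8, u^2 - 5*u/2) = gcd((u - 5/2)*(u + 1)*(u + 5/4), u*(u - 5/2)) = u - 5/2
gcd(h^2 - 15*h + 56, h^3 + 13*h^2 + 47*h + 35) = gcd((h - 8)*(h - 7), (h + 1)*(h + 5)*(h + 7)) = 1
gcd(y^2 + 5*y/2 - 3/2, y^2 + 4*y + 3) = y + 3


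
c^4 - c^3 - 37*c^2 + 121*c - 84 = (c - 4)*(c - 3)*(c - 1)*(c + 7)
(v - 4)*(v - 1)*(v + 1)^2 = v^4 - 3*v^3 - 5*v^2 + 3*v + 4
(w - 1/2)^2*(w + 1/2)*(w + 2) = w^4 + 3*w^3/2 - 5*w^2/4 - 3*w/8 + 1/4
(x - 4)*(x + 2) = x^2 - 2*x - 8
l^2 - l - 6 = (l - 3)*(l + 2)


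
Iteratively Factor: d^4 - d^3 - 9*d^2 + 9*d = (d - 3)*(d^3 + 2*d^2 - 3*d) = (d - 3)*(d + 3)*(d^2 - d) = (d - 3)*(d - 1)*(d + 3)*(d)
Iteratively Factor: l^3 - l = (l)*(l^2 - 1) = l*(l - 1)*(l + 1)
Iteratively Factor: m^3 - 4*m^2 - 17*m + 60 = (m - 3)*(m^2 - m - 20) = (m - 5)*(m - 3)*(m + 4)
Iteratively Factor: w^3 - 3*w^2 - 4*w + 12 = (w - 3)*(w^2 - 4) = (w - 3)*(w + 2)*(w - 2)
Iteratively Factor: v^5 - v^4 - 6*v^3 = (v)*(v^4 - v^3 - 6*v^2) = v*(v - 3)*(v^3 + 2*v^2) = v*(v - 3)*(v + 2)*(v^2) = v^2*(v - 3)*(v + 2)*(v)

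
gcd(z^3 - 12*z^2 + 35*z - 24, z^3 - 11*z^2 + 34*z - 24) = z - 1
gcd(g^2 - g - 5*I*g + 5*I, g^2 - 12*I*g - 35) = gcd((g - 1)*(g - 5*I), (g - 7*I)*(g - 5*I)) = g - 5*I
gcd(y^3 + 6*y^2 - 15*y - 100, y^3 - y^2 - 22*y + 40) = y^2 + y - 20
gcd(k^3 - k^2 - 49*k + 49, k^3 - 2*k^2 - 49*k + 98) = k^2 - 49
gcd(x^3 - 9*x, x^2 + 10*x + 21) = x + 3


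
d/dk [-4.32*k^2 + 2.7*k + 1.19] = 2.7 - 8.64*k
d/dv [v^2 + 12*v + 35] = 2*v + 12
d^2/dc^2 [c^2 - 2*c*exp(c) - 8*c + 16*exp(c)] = -2*c*exp(c) + 12*exp(c) + 2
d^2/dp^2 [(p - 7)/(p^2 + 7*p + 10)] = 2*(-3*p*(p^2 + 7*p + 10) + (p - 7)*(2*p + 7)^2)/(p^2 + 7*p + 10)^3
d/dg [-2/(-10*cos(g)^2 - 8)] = 20*sin(2*g)/(5*cos(2*g) + 13)^2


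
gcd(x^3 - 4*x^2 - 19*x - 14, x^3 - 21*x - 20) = x + 1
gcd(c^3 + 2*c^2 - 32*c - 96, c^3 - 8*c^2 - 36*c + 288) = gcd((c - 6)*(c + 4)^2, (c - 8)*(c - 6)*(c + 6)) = c - 6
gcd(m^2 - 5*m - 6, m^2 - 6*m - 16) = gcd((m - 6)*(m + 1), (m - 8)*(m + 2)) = 1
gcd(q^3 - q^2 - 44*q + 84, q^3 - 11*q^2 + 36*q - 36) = q^2 - 8*q + 12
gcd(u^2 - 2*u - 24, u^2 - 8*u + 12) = u - 6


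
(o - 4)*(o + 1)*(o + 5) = o^3 + 2*o^2 - 19*o - 20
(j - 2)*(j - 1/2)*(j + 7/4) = j^3 - 3*j^2/4 - 27*j/8 + 7/4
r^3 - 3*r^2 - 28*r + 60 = (r - 6)*(r - 2)*(r + 5)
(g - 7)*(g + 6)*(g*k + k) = g^3*k - 43*g*k - 42*k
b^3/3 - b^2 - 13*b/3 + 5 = (b/3 + 1)*(b - 5)*(b - 1)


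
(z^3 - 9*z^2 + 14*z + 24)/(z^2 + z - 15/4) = 4*(z^3 - 9*z^2 + 14*z + 24)/(4*z^2 + 4*z - 15)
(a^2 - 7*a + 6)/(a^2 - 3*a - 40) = (-a^2 + 7*a - 6)/(-a^2 + 3*a + 40)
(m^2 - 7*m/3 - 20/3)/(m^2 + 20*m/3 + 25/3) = (m - 4)/(m + 5)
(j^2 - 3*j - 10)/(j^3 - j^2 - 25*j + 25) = (j + 2)/(j^2 + 4*j - 5)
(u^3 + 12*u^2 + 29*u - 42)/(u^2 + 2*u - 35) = (u^2 + 5*u - 6)/(u - 5)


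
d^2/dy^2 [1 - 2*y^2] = -4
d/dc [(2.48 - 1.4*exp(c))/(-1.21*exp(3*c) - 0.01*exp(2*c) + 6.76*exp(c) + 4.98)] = (-3.388*exp(3*c) + 8.9884*exp(2*c) + 0.0495999999999999*exp(c) - 23.7368)*exp(c)/(1.4641*exp(6*c) + 0.0242*exp(5*c) - 16.3591*exp(4*c) - 12.1868*exp(3*c) + 45.598*exp(2*c) + 67.3296*exp(c) + 24.8004)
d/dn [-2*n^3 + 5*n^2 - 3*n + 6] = -6*n^2 + 10*n - 3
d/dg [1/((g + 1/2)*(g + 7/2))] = 32*(-g - 2)/(16*g^4 + 128*g^3 + 312*g^2 + 224*g + 49)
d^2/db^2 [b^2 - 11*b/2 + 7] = 2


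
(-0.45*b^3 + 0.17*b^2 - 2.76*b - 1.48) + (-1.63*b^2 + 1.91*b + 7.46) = -0.45*b^3 - 1.46*b^2 - 0.85*b + 5.98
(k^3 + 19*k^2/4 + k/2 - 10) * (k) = k^4 + 19*k^3/4 + k^2/2 - 10*k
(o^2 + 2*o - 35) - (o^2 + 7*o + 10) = -5*o - 45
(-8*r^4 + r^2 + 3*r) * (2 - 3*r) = 24*r^5 - 16*r^4 - 3*r^3 - 7*r^2 + 6*r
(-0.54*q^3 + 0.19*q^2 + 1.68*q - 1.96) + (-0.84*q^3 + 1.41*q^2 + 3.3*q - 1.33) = -1.38*q^3 + 1.6*q^2 + 4.98*q - 3.29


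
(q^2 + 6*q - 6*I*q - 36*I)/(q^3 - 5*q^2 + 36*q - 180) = (q + 6)/(q^2 + q*(-5 + 6*I) - 30*I)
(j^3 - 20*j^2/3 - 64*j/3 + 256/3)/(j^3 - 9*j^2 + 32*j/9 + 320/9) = 3*(j + 4)/(3*j + 5)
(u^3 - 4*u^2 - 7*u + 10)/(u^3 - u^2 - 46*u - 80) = (u^2 - 6*u + 5)/(u^2 - 3*u - 40)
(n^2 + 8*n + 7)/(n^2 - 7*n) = (n^2 + 8*n + 7)/(n*(n - 7))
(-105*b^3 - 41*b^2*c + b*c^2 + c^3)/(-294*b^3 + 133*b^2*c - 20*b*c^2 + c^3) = (15*b^2 + 8*b*c + c^2)/(42*b^2 - 13*b*c + c^2)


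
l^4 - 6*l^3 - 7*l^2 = l^2*(l - 7)*(l + 1)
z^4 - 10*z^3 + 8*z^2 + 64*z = z*(z - 8)*(z - 4)*(z + 2)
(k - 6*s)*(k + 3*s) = k^2 - 3*k*s - 18*s^2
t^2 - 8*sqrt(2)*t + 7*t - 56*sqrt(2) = (t + 7)*(t - 8*sqrt(2))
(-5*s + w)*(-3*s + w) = 15*s^2 - 8*s*w + w^2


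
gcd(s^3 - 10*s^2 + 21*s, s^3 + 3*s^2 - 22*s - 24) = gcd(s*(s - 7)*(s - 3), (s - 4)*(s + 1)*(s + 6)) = 1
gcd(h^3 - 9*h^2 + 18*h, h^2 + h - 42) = h - 6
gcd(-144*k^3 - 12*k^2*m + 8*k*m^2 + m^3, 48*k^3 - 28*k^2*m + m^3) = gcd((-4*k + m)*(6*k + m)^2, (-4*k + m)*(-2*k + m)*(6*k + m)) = 24*k^2 - 2*k*m - m^2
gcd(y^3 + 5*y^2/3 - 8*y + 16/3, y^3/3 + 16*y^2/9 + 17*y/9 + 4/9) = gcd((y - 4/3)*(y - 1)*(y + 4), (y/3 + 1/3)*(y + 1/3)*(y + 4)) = y + 4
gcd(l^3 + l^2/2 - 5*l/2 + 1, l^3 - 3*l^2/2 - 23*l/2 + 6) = l - 1/2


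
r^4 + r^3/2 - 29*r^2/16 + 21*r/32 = r*(r - 3/4)*(r - 1/2)*(r + 7/4)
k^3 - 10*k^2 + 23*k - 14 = (k - 7)*(k - 2)*(k - 1)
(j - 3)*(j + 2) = j^2 - j - 6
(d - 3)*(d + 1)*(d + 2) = d^3 - 7*d - 6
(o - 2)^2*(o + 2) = o^3 - 2*o^2 - 4*o + 8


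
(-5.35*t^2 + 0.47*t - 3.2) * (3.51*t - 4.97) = -18.7785*t^3 + 28.2392*t^2 - 13.5679*t + 15.904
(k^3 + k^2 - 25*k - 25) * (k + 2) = k^4 + 3*k^3 - 23*k^2 - 75*k - 50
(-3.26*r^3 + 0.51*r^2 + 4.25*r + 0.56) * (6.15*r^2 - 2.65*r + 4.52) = -20.049*r^5 + 11.7755*r^4 + 10.0508*r^3 - 5.5133*r^2 + 17.726*r + 2.5312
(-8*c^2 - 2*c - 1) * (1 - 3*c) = 24*c^3 - 2*c^2 + c - 1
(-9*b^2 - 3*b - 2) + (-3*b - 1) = -9*b^2 - 6*b - 3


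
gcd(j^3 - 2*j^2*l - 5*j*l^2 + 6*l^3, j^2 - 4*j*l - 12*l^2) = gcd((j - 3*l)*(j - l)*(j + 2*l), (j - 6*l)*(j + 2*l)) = j + 2*l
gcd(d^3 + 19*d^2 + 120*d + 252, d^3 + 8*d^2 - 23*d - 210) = d^2 + 13*d + 42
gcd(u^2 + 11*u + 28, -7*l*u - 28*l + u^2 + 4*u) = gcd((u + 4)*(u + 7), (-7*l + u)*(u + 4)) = u + 4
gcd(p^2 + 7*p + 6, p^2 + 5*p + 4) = p + 1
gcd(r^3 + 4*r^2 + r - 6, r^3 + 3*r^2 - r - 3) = r^2 + 2*r - 3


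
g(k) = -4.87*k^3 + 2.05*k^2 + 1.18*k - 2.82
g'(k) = -14.61*k^2 + 4.1*k + 1.18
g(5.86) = -905.50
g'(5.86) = -476.50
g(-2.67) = 101.34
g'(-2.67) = -113.92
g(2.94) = -105.39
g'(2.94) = -113.05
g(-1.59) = 20.06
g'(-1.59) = -42.27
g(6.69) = -1361.34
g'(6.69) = -625.28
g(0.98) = -4.28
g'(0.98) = -8.83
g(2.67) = -77.75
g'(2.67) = -92.03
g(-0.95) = 2.08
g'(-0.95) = -15.90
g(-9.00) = 3702.84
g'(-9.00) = -1219.13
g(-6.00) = 1115.82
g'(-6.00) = -549.38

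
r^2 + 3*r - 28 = (r - 4)*(r + 7)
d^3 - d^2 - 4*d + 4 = (d - 2)*(d - 1)*(d + 2)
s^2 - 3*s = s*(s - 3)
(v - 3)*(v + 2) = v^2 - v - 6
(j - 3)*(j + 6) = j^2 + 3*j - 18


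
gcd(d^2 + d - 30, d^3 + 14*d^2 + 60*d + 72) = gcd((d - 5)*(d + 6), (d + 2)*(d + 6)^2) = d + 6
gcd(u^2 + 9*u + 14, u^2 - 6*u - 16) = u + 2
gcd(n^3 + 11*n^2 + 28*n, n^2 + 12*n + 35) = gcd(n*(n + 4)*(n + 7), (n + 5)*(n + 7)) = n + 7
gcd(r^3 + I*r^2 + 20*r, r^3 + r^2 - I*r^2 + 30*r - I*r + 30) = r + 5*I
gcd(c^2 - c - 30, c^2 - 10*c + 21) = 1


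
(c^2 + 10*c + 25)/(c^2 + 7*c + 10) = (c + 5)/(c + 2)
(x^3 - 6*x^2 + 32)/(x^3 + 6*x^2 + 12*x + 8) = (x^2 - 8*x + 16)/(x^2 + 4*x + 4)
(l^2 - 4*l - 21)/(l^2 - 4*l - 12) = (-l^2 + 4*l + 21)/(-l^2 + 4*l + 12)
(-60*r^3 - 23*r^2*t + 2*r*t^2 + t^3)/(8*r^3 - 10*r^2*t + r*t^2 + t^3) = (-15*r^2 - 2*r*t + t^2)/(2*r^2 - 3*r*t + t^2)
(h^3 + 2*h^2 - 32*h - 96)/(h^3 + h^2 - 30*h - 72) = (h + 4)/(h + 3)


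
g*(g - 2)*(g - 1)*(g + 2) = g^4 - g^3 - 4*g^2 + 4*g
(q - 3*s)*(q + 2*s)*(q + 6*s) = q^3 + 5*q^2*s - 12*q*s^2 - 36*s^3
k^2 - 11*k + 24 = (k - 8)*(k - 3)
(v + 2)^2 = v^2 + 4*v + 4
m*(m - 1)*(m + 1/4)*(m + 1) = m^4 + m^3/4 - m^2 - m/4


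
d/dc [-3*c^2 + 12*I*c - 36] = -6*c + 12*I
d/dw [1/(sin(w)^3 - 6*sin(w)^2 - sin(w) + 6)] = (-3*sin(w)^2 + 12*sin(w) + 1)/((sin(w) - 6)^2*cos(w)^3)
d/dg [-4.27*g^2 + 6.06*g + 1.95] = 6.06 - 8.54*g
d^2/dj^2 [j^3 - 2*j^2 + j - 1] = 6*j - 4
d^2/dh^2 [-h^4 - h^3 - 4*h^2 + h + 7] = -12*h^2 - 6*h - 8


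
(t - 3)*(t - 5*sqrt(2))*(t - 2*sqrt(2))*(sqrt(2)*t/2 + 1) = sqrt(2)*t^4/2 - 6*t^3 - 3*sqrt(2)*t^3/2 + 3*sqrt(2)*t^2 + 18*t^2 - 9*sqrt(2)*t + 20*t - 60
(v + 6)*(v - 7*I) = v^2 + 6*v - 7*I*v - 42*I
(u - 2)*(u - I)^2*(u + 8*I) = u^4 - 2*u^3 + 6*I*u^3 + 15*u^2 - 12*I*u^2 - 30*u - 8*I*u + 16*I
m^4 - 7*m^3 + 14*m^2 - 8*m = m*(m - 4)*(m - 2)*(m - 1)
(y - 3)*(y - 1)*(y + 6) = y^3 + 2*y^2 - 21*y + 18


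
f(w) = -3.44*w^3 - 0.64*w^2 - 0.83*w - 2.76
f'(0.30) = -2.14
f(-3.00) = 86.85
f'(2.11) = -49.48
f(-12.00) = 5859.36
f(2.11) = -39.68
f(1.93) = -31.48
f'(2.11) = -49.48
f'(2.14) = -50.83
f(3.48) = -158.38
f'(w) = -10.32*w^2 - 1.28*w - 0.83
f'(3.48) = -130.26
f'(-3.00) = -89.87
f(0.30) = -3.16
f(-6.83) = 1069.08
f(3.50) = -161.00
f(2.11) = -39.68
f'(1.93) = -41.74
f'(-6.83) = -473.50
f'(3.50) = -131.73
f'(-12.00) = -1471.55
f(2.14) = -41.18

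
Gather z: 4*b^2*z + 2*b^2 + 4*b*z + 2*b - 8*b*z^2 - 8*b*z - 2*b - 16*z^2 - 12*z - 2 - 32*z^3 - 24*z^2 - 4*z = 2*b^2 - 32*z^3 + z^2*(-8*b - 40) + z*(4*b^2 - 4*b - 16) - 2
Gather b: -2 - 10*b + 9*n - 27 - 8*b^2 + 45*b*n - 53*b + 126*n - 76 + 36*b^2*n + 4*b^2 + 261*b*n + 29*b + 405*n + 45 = b^2*(36*n - 4) + b*(306*n - 34) + 540*n - 60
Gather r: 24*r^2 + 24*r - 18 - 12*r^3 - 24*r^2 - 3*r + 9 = -12*r^3 + 21*r - 9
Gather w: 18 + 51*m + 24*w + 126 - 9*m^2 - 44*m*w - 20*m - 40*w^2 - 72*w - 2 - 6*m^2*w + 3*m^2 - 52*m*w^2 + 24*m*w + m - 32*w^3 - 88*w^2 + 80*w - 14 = -6*m^2 + 32*m - 32*w^3 + w^2*(-52*m - 128) + w*(-6*m^2 - 20*m + 32) + 128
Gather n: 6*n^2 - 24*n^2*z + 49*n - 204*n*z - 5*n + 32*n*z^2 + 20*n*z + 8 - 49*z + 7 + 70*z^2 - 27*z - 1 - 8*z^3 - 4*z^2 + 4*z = n^2*(6 - 24*z) + n*(32*z^2 - 184*z + 44) - 8*z^3 + 66*z^2 - 72*z + 14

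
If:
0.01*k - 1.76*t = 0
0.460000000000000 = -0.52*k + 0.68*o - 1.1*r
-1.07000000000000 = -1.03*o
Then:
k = 176.0*t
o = 1.04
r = 0.224007060900265 - 83.2*t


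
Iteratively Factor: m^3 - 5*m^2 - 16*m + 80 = (m + 4)*(m^2 - 9*m + 20) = (m - 5)*(m + 4)*(m - 4)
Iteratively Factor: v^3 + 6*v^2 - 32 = (v + 4)*(v^2 + 2*v - 8) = (v - 2)*(v + 4)*(v + 4)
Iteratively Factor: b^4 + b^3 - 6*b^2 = (b)*(b^3 + b^2 - 6*b) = b^2*(b^2 + b - 6) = b^2*(b - 2)*(b + 3)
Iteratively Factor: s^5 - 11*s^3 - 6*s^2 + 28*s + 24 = (s + 2)*(s^4 - 2*s^3 - 7*s^2 + 8*s + 12) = (s - 2)*(s + 2)*(s^3 - 7*s - 6) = (s - 2)*(s + 2)^2*(s^2 - 2*s - 3) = (s - 2)*(s + 1)*(s + 2)^2*(s - 3)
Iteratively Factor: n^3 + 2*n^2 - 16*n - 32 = (n + 2)*(n^2 - 16) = (n - 4)*(n + 2)*(n + 4)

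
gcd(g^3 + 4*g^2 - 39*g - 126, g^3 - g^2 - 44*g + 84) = g^2 + g - 42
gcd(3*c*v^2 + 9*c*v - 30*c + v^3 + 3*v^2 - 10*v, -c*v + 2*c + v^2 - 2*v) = v - 2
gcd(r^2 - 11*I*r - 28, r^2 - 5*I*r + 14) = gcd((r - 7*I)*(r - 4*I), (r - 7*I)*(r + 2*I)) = r - 7*I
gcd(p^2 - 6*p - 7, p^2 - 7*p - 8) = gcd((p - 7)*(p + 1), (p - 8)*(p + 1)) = p + 1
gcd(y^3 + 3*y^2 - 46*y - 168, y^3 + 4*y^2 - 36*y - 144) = y^2 + 10*y + 24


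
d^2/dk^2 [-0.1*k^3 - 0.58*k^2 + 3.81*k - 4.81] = -0.6*k - 1.16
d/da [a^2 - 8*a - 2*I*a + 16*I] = 2*a - 8 - 2*I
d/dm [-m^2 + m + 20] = 1 - 2*m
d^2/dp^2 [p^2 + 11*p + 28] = 2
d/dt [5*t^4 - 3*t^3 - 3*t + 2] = 20*t^3 - 9*t^2 - 3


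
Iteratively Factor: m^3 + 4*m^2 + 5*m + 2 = (m + 1)*(m^2 + 3*m + 2) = (m + 1)^2*(m + 2)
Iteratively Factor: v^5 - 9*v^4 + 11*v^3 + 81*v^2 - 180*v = (v)*(v^4 - 9*v^3 + 11*v^2 + 81*v - 180) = v*(v - 3)*(v^3 - 6*v^2 - 7*v + 60) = v*(v - 4)*(v - 3)*(v^2 - 2*v - 15) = v*(v - 4)*(v - 3)*(v + 3)*(v - 5)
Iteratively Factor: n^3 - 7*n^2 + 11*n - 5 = (n - 5)*(n^2 - 2*n + 1) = (n - 5)*(n - 1)*(n - 1)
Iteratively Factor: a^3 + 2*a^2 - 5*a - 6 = (a + 3)*(a^2 - a - 2) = (a - 2)*(a + 3)*(a + 1)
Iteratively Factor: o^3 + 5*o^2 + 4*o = (o + 4)*(o^2 + o) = (o + 1)*(o + 4)*(o)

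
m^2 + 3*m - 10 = (m - 2)*(m + 5)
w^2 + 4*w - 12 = (w - 2)*(w + 6)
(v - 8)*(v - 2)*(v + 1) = v^3 - 9*v^2 + 6*v + 16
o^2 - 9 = (o - 3)*(o + 3)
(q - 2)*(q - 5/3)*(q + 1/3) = q^3 - 10*q^2/3 + 19*q/9 + 10/9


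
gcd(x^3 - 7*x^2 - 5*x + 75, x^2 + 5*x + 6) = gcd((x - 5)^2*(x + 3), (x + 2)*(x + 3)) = x + 3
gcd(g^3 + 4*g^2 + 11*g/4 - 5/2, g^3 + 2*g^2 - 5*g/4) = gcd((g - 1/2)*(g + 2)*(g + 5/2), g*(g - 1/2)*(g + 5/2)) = g^2 + 2*g - 5/4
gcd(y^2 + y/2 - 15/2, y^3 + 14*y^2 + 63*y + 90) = y + 3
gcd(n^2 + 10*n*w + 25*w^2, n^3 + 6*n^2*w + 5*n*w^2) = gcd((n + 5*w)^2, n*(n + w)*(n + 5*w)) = n + 5*w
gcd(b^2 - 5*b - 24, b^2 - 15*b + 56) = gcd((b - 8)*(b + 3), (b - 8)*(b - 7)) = b - 8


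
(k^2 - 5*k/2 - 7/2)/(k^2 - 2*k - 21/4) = 2*(k + 1)/(2*k + 3)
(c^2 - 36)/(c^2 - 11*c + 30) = (c + 6)/(c - 5)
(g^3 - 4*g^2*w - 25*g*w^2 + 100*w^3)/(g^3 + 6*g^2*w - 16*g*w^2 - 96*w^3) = (g^2 - 25*w^2)/(g^2 + 10*g*w + 24*w^2)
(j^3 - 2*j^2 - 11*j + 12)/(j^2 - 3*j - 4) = (j^2 + 2*j - 3)/(j + 1)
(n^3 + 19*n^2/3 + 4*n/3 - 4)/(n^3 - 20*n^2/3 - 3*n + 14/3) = (n + 6)/(n - 7)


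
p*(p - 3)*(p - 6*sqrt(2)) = p^3 - 6*sqrt(2)*p^2 - 3*p^2 + 18*sqrt(2)*p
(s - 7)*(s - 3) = s^2 - 10*s + 21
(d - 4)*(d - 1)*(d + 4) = d^3 - d^2 - 16*d + 16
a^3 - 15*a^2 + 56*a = a*(a - 8)*(a - 7)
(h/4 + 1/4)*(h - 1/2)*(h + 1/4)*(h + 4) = h^4/4 + 19*h^3/16 + 21*h^2/32 - 13*h/32 - 1/8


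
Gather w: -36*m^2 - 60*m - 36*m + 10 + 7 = -36*m^2 - 96*m + 17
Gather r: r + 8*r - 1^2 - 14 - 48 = 9*r - 63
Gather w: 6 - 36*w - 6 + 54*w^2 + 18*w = 54*w^2 - 18*w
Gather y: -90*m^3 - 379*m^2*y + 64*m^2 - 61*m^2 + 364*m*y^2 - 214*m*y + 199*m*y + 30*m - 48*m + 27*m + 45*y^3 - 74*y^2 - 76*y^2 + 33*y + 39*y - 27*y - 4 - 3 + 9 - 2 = -90*m^3 + 3*m^2 + 9*m + 45*y^3 + y^2*(364*m - 150) + y*(-379*m^2 - 15*m + 45)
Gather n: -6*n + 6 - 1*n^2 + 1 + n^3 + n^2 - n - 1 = n^3 - 7*n + 6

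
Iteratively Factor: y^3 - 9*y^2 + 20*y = (y - 4)*(y^2 - 5*y) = (y - 5)*(y - 4)*(y)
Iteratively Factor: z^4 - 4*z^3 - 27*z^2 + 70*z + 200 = (z + 4)*(z^3 - 8*z^2 + 5*z + 50) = (z - 5)*(z + 4)*(z^2 - 3*z - 10) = (z - 5)^2*(z + 4)*(z + 2)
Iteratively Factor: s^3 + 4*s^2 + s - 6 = (s - 1)*(s^2 + 5*s + 6) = (s - 1)*(s + 3)*(s + 2)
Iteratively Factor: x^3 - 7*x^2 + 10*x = (x - 2)*(x^2 - 5*x) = x*(x - 2)*(x - 5)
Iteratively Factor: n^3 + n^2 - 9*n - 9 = (n - 3)*(n^2 + 4*n + 3) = (n - 3)*(n + 3)*(n + 1)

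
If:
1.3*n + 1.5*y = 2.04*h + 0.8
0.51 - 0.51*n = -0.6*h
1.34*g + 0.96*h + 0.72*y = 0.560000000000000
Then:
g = -2.64199738634019*y - 0.283650870073595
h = 2.93778801843318*y + 0.97926267281106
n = 3.45622119815668*y + 2.15207373271889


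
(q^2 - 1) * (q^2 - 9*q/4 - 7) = q^4 - 9*q^3/4 - 8*q^2 + 9*q/4 + 7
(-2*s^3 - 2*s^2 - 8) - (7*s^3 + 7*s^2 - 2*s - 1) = -9*s^3 - 9*s^2 + 2*s - 7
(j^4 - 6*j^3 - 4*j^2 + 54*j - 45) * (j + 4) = j^5 - 2*j^4 - 28*j^3 + 38*j^2 + 171*j - 180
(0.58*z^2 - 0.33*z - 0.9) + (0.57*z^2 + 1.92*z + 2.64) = 1.15*z^2 + 1.59*z + 1.74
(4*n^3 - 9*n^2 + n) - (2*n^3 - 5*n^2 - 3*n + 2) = 2*n^3 - 4*n^2 + 4*n - 2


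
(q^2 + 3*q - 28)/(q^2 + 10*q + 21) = (q - 4)/(q + 3)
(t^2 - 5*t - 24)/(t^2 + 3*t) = (t - 8)/t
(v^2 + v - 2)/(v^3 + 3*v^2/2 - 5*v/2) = 2*(v + 2)/(v*(2*v + 5))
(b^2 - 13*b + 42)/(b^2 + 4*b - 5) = (b^2 - 13*b + 42)/(b^2 + 4*b - 5)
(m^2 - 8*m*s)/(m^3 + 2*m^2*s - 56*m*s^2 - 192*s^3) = m/(m^2 + 10*m*s + 24*s^2)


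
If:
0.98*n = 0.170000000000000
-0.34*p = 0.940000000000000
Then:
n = 0.17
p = -2.76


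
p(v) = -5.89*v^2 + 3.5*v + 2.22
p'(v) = 3.5 - 11.78*v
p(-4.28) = -120.66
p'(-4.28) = 53.92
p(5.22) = -140.00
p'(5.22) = -57.99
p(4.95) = -124.77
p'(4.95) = -54.81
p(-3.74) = -93.26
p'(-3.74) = 47.56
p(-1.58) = -18.01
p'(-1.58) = 22.11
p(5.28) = -143.50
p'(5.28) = -58.70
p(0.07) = 2.44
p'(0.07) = 2.68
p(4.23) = -88.36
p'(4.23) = -46.33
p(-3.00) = -61.29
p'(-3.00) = 38.84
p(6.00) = -188.82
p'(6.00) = -67.18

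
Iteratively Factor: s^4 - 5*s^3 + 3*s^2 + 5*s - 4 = (s - 4)*(s^3 - s^2 - s + 1) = (s - 4)*(s - 1)*(s^2 - 1) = (s - 4)*(s - 1)^2*(s + 1)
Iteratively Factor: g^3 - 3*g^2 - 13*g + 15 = (g + 3)*(g^2 - 6*g + 5) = (g - 5)*(g + 3)*(g - 1)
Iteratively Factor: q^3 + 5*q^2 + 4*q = (q + 1)*(q^2 + 4*q) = (q + 1)*(q + 4)*(q)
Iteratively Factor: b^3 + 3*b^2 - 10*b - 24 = (b - 3)*(b^2 + 6*b + 8) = (b - 3)*(b + 2)*(b + 4)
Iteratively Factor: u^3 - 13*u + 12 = (u - 3)*(u^2 + 3*u - 4) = (u - 3)*(u - 1)*(u + 4)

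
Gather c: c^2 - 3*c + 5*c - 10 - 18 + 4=c^2 + 2*c - 24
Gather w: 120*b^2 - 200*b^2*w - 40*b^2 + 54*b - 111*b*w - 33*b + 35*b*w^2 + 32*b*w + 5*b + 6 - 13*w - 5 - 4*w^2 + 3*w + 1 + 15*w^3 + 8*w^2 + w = 80*b^2 + 26*b + 15*w^3 + w^2*(35*b + 4) + w*(-200*b^2 - 79*b - 9) + 2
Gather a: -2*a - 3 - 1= -2*a - 4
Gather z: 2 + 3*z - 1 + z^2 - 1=z^2 + 3*z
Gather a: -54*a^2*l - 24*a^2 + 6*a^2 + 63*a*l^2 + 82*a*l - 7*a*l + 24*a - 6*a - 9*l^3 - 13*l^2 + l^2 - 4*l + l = a^2*(-54*l - 18) + a*(63*l^2 + 75*l + 18) - 9*l^3 - 12*l^2 - 3*l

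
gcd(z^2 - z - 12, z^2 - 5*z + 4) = z - 4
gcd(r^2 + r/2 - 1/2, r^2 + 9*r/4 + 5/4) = r + 1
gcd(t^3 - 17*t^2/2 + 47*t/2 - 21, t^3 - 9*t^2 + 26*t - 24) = t^2 - 5*t + 6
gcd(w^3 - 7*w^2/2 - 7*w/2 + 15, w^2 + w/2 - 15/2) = w - 5/2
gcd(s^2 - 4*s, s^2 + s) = s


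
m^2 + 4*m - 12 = (m - 2)*(m + 6)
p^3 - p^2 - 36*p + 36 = (p - 6)*(p - 1)*(p + 6)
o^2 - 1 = (o - 1)*(o + 1)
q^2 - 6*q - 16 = (q - 8)*(q + 2)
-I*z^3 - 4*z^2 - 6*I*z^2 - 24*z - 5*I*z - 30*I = (z + 6)*(z - 5*I)*(-I*z + 1)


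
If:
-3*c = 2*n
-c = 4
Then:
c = -4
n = 6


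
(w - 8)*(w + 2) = w^2 - 6*w - 16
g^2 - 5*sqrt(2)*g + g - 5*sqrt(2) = (g + 1)*(g - 5*sqrt(2))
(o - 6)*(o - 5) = o^2 - 11*o + 30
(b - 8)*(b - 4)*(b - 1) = b^3 - 13*b^2 + 44*b - 32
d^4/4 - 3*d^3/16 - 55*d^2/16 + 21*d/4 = d*(d/4 + 1)*(d - 3)*(d - 7/4)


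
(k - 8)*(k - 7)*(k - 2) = k^3 - 17*k^2 + 86*k - 112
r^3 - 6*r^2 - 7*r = r*(r - 7)*(r + 1)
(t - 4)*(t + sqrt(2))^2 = t^3 - 4*t^2 + 2*sqrt(2)*t^2 - 8*sqrt(2)*t + 2*t - 8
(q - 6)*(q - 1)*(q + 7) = q^3 - 43*q + 42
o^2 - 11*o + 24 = (o - 8)*(o - 3)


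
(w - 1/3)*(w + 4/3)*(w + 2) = w^3 + 3*w^2 + 14*w/9 - 8/9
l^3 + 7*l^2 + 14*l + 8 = (l + 1)*(l + 2)*(l + 4)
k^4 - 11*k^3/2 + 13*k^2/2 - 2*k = k*(k - 4)*(k - 1)*(k - 1/2)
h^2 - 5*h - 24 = (h - 8)*(h + 3)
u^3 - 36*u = u*(u - 6)*(u + 6)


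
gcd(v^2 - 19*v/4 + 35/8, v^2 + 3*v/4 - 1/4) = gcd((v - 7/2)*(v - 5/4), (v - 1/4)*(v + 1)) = 1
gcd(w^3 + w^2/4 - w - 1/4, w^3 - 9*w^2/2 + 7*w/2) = w - 1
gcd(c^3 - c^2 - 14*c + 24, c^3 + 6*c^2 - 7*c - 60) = c^2 + c - 12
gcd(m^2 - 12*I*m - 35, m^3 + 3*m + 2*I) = 1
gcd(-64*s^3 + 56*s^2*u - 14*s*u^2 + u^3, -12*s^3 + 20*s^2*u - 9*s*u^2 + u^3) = 2*s - u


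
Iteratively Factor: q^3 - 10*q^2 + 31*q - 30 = (q - 5)*(q^2 - 5*q + 6) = (q - 5)*(q - 3)*(q - 2)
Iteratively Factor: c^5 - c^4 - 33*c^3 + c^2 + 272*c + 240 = (c + 1)*(c^4 - 2*c^3 - 31*c^2 + 32*c + 240) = (c - 5)*(c + 1)*(c^3 + 3*c^2 - 16*c - 48) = (c - 5)*(c - 4)*(c + 1)*(c^2 + 7*c + 12) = (c - 5)*(c - 4)*(c + 1)*(c + 3)*(c + 4)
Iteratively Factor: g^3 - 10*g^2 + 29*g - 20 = (g - 4)*(g^2 - 6*g + 5) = (g - 4)*(g - 1)*(g - 5)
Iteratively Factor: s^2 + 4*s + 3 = (s + 1)*(s + 3)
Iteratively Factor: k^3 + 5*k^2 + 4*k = (k)*(k^2 + 5*k + 4) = k*(k + 1)*(k + 4)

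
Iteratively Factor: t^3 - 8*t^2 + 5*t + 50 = (t + 2)*(t^2 - 10*t + 25) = (t - 5)*(t + 2)*(t - 5)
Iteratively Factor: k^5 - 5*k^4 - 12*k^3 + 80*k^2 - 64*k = (k - 1)*(k^4 - 4*k^3 - 16*k^2 + 64*k) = (k - 1)*(k + 4)*(k^3 - 8*k^2 + 16*k) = k*(k - 1)*(k + 4)*(k^2 - 8*k + 16) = k*(k - 4)*(k - 1)*(k + 4)*(k - 4)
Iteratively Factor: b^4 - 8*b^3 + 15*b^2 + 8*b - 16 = (b - 1)*(b^3 - 7*b^2 + 8*b + 16) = (b - 1)*(b + 1)*(b^2 - 8*b + 16) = (b - 4)*(b - 1)*(b + 1)*(b - 4)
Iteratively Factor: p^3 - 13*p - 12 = (p - 4)*(p^2 + 4*p + 3) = (p - 4)*(p + 3)*(p + 1)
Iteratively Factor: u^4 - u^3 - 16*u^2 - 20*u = (u + 2)*(u^3 - 3*u^2 - 10*u) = (u - 5)*(u + 2)*(u^2 + 2*u) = (u - 5)*(u + 2)^2*(u)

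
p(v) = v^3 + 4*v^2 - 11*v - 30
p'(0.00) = -11.00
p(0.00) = -30.00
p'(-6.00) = 49.00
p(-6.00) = -36.00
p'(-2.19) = -14.13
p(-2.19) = 2.77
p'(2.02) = 17.40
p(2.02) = -27.66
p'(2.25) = 22.19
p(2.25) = -23.11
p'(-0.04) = -11.32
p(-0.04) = -29.55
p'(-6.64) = 68.15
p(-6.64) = -73.36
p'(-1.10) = -16.17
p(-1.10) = -14.39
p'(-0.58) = -14.63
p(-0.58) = -22.47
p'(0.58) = -5.35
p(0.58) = -34.84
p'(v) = 3*v^2 + 8*v - 11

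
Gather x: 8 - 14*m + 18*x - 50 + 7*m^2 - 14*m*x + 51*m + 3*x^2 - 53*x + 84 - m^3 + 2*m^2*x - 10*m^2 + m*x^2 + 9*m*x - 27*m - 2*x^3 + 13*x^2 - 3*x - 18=-m^3 - 3*m^2 + 10*m - 2*x^3 + x^2*(m + 16) + x*(2*m^2 - 5*m - 38) + 24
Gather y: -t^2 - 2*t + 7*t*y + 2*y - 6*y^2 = -t^2 - 2*t - 6*y^2 + y*(7*t + 2)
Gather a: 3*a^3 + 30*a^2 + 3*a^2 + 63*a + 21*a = 3*a^3 + 33*a^2 + 84*a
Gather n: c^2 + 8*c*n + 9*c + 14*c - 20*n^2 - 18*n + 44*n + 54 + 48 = c^2 + 23*c - 20*n^2 + n*(8*c + 26) + 102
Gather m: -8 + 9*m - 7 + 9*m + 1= 18*m - 14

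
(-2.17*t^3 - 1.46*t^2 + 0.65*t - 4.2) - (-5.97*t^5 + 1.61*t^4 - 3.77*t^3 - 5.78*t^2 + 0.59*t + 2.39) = 5.97*t^5 - 1.61*t^4 + 1.6*t^3 + 4.32*t^2 + 0.0600000000000001*t - 6.59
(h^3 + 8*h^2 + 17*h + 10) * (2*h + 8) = 2*h^4 + 24*h^3 + 98*h^2 + 156*h + 80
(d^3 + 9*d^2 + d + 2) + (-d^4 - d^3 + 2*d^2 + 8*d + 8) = -d^4 + 11*d^2 + 9*d + 10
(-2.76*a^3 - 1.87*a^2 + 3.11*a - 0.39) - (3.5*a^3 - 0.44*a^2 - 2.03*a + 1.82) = -6.26*a^3 - 1.43*a^2 + 5.14*a - 2.21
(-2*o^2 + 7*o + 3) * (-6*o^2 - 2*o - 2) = 12*o^4 - 38*o^3 - 28*o^2 - 20*o - 6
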